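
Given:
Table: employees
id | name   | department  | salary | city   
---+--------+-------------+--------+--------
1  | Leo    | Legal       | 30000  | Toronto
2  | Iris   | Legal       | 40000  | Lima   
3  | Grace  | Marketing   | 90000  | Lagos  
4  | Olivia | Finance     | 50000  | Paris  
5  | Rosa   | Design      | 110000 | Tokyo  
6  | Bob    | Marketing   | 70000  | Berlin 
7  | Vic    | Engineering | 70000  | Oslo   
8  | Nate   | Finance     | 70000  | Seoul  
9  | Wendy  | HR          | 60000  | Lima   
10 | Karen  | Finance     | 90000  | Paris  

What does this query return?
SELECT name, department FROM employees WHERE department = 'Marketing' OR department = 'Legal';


Filtering: department = 'Marketing' OR 'Legal'
Matching: 4 rows

4 rows:
Leo, Legal
Iris, Legal
Grace, Marketing
Bob, Marketing


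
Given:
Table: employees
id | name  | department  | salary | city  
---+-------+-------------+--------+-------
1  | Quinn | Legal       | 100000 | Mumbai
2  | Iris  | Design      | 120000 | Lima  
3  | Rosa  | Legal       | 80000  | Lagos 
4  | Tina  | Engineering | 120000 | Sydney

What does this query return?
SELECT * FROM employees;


SELECT * returns all 4 rows with all columns

4 rows:
1, Quinn, Legal, 100000, Mumbai
2, Iris, Design, 120000, Lima
3, Rosa, Legal, 80000, Lagos
4, Tina, Engineering, 120000, Sydney


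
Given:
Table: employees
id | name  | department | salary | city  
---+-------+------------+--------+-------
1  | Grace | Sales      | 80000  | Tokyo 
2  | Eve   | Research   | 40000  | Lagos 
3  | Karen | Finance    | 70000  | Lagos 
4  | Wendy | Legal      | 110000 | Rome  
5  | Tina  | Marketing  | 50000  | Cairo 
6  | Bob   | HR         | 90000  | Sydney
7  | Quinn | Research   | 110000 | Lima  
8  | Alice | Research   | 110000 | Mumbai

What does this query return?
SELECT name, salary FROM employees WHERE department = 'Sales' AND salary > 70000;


Filtering: department = 'Sales' AND salary > 70000
Matching: 1 rows

1 rows:
Grace, 80000


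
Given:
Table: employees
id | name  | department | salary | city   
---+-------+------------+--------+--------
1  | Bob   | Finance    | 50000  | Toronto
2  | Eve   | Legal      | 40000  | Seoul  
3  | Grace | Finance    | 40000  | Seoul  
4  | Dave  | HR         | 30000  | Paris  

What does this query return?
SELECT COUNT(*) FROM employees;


COUNT(*) counts all rows

4


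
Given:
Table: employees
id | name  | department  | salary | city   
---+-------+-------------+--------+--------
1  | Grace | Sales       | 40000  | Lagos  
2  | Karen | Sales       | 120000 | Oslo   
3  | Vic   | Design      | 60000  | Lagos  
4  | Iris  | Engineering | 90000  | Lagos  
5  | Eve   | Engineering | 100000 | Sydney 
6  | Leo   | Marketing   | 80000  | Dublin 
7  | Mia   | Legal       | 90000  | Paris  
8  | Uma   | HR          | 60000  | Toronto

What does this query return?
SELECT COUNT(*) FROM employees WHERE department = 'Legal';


Counting rows where department = 'Legal'
  Mia -> MATCH


1


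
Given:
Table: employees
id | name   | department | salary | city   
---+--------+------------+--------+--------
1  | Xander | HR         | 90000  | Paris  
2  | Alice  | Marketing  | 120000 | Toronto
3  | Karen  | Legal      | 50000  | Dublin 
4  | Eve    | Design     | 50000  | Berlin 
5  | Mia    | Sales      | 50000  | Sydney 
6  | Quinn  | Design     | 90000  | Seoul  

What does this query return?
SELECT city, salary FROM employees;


Projecting columns: city, salary

6 rows:
Paris, 90000
Toronto, 120000
Dublin, 50000
Berlin, 50000
Sydney, 50000
Seoul, 90000


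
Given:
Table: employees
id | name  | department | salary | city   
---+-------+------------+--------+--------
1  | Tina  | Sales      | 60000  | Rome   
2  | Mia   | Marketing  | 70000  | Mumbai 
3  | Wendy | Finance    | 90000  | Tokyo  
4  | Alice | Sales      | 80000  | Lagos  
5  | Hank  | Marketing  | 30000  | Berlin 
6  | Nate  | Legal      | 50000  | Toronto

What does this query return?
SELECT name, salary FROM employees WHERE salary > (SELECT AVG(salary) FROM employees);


Subquery: AVG(salary) = 63333.33
Filtering: salary > 63333.33
  Mia (70000) -> MATCH
  Wendy (90000) -> MATCH
  Alice (80000) -> MATCH


3 rows:
Mia, 70000
Wendy, 90000
Alice, 80000


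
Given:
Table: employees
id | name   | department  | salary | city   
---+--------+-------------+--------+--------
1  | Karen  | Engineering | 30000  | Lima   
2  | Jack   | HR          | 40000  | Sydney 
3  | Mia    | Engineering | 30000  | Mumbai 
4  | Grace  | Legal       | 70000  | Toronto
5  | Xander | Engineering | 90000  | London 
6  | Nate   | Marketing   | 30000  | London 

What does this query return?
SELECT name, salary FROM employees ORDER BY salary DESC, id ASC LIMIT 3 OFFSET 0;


Sort by salary DESC (id ASC tiebreak), then skip 0 and take 3
Rows 1 through 3

3 rows:
Xander, 90000
Grace, 70000
Jack, 40000


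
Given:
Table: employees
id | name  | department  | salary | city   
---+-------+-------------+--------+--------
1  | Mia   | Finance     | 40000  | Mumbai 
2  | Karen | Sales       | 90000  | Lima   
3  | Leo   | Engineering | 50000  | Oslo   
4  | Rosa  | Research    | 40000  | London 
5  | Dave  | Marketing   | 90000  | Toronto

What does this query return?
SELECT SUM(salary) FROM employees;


SUM(salary) = 40000 + 90000 + 50000 + 40000 + 90000 = 310000

310000


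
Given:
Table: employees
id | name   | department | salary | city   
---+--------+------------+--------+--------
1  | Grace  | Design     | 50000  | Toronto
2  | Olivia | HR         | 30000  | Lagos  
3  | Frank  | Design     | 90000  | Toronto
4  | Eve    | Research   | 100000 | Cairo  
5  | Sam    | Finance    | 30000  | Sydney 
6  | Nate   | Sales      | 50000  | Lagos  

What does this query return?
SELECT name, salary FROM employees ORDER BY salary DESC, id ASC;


Sorting by salary DESC, then id ASC for ties

6 rows:
Eve, 100000
Frank, 90000
Grace, 50000
Nate, 50000
Olivia, 30000
Sam, 30000


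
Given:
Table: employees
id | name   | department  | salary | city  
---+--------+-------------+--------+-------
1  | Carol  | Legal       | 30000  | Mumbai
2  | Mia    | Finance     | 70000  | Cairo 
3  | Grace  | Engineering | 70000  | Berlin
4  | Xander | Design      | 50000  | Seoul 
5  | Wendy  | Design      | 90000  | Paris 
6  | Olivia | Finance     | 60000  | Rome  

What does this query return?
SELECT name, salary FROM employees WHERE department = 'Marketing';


Filtering: department = 'Marketing'
Matching rows: 0

Empty result set (0 rows)


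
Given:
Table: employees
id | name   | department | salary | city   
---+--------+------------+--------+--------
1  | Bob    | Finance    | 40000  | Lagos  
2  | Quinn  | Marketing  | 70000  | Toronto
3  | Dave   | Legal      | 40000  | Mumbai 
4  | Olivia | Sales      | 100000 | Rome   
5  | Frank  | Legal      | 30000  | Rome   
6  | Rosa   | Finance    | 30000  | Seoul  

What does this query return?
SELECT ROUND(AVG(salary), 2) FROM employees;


SUM(salary) = 310000
COUNT = 6
ROUND(AVG, 2) = ROUND(310000 / 6, 2) = 51666.67

51666.67


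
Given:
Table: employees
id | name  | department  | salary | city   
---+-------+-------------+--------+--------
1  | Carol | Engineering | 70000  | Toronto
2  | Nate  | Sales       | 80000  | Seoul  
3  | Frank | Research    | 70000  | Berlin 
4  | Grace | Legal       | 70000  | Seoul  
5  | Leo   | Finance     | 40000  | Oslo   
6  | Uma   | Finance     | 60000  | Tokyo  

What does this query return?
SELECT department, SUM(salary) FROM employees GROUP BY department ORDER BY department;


Summing salary within each department:
  Engineering: 70000 = 70000
  Finance: 40000 + 60000 = 100000
  Legal: 70000 = 70000
  Research: 70000 = 70000
  Sales: 80000 = 80000


5 groups:
Engineering, 70000
Finance, 100000
Legal, 70000
Research, 70000
Sales, 80000


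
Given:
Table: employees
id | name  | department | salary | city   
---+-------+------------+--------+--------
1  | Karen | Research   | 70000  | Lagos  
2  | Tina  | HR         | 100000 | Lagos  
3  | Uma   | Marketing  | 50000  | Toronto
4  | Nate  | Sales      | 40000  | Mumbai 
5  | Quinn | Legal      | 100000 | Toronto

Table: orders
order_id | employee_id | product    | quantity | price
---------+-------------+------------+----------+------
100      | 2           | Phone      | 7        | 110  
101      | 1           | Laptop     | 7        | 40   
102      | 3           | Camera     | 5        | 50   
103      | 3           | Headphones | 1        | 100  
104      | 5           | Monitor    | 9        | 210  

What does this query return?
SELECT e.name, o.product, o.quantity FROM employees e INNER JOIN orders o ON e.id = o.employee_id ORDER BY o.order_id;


Joining employees.id = orders.employee_id:
  employee Tina (id=2) -> order Phone
  employee Karen (id=1) -> order Laptop
  employee Uma (id=3) -> order Camera
  employee Uma (id=3) -> order Headphones
  employee Quinn (id=5) -> order Monitor


5 rows:
Tina, Phone, 7
Karen, Laptop, 7
Uma, Camera, 5
Uma, Headphones, 1
Quinn, Monitor, 9


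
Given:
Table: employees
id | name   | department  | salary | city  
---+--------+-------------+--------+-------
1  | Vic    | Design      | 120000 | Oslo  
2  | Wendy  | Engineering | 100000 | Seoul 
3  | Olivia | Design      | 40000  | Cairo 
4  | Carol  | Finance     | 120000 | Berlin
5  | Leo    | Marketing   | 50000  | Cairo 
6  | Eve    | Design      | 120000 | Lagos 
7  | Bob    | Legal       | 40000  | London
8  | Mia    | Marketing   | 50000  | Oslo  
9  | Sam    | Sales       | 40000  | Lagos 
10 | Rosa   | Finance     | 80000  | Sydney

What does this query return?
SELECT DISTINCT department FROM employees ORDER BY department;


All 'department' values (row order): Design, Engineering, Design, Finance, Marketing, Design, Legal, Marketing, Sales, Finance
Removing duplicates leaves 6 unique value(s).

6 values:
Design
Engineering
Finance
Legal
Marketing
Sales


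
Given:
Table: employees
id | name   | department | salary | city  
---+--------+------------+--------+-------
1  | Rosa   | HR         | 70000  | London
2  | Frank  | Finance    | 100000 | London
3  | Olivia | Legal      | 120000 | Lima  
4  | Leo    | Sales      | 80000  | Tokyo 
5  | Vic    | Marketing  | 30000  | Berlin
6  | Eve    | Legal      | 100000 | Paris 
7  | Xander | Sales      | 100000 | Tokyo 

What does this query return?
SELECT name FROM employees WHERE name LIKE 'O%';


LIKE 'O%' matches names starting with 'O'
Matching: 1

1 rows:
Olivia


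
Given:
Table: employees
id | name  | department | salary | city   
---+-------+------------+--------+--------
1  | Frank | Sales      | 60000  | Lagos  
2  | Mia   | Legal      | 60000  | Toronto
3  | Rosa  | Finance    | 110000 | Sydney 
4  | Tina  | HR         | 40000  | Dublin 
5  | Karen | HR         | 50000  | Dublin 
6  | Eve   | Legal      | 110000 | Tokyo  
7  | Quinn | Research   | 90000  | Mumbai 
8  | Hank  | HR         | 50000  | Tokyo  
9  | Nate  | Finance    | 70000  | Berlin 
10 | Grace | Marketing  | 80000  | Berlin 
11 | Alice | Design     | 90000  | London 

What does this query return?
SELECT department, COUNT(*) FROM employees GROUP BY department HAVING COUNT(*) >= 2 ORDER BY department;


Groups with count >= 2:
  Finance: 2 -> PASS
  HR: 3 -> PASS
  Legal: 2 -> PASS
  Design: 1 -> filtered out
  Marketing: 1 -> filtered out
  Research: 1 -> filtered out
  Sales: 1 -> filtered out


3 groups:
Finance, 2
HR, 3
Legal, 2


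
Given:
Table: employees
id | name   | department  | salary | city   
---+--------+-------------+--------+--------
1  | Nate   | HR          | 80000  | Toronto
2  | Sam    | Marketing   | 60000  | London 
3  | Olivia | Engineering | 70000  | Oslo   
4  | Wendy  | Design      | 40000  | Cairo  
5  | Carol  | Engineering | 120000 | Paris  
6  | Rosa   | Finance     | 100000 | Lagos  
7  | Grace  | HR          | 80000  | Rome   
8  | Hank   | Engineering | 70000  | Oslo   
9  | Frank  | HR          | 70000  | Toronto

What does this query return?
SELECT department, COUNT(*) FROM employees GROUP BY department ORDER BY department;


Assigning each row to its department group:
  Nate -> HR
  Sam -> Marketing
  Olivia -> Engineering
  Wendy -> Design
  Carol -> Engineering
  Rosa -> Finance
  Grace -> HR
  Hank -> Engineering
  Frank -> HR


5 groups:
Design, 1
Engineering, 3
Finance, 1
HR, 3
Marketing, 1


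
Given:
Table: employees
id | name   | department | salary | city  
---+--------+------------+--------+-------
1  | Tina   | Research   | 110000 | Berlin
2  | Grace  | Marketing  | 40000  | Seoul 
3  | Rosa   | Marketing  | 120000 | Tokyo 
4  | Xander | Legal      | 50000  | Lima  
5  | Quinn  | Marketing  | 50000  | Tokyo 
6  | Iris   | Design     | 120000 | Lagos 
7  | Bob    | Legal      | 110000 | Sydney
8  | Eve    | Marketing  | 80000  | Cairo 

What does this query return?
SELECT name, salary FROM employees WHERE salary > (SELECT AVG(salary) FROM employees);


Subquery: AVG(salary) = 85000.0
Filtering: salary > 85000.0
  Tina (110000) -> MATCH
  Rosa (120000) -> MATCH
  Iris (120000) -> MATCH
  Bob (110000) -> MATCH


4 rows:
Tina, 110000
Rosa, 120000
Iris, 120000
Bob, 110000


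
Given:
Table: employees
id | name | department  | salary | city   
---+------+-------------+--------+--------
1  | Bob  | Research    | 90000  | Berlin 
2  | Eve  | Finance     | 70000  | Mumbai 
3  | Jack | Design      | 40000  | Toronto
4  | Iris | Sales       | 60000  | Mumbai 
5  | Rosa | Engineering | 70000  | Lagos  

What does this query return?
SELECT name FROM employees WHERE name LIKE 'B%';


LIKE 'B%' matches names starting with 'B'
Matching: 1

1 rows:
Bob


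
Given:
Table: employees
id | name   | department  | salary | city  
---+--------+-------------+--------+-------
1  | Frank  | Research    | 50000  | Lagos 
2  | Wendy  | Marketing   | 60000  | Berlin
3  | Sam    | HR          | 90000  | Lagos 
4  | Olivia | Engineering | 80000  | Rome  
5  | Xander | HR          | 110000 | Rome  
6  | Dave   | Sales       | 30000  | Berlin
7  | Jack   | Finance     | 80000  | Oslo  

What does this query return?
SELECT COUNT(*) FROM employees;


COUNT(*) counts all rows

7


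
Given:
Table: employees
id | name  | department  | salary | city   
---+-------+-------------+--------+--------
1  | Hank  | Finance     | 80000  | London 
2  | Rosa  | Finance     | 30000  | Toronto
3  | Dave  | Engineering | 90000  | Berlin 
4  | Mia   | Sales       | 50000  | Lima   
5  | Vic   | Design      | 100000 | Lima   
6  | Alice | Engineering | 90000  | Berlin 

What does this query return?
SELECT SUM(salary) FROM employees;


SUM(salary) = 80000 + 30000 + 90000 + 50000 + 100000 + 90000 = 440000

440000


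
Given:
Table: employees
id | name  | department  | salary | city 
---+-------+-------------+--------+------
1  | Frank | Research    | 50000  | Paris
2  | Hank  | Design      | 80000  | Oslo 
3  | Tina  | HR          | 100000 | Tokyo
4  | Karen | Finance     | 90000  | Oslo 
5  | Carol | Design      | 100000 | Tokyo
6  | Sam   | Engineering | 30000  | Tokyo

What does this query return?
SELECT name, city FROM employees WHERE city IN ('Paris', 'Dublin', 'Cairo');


Filtering: city IN ('Paris', 'Dublin', 'Cairo')
Matching: 1 rows

1 rows:
Frank, Paris


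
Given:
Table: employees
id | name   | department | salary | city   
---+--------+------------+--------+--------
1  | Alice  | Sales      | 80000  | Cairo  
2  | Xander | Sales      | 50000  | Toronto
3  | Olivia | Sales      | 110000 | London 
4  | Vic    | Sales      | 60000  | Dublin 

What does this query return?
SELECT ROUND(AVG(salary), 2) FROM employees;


SUM(salary) = 300000
COUNT = 4
ROUND(AVG, 2) = ROUND(300000 / 4, 2) = 75000.0

75000.0


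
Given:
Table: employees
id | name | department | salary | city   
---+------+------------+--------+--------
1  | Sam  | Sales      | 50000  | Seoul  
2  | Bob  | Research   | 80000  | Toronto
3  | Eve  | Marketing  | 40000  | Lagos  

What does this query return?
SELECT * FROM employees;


SELECT * returns all 3 rows with all columns

3 rows:
1, Sam, Sales, 50000, Seoul
2, Bob, Research, 80000, Toronto
3, Eve, Marketing, 40000, Lagos


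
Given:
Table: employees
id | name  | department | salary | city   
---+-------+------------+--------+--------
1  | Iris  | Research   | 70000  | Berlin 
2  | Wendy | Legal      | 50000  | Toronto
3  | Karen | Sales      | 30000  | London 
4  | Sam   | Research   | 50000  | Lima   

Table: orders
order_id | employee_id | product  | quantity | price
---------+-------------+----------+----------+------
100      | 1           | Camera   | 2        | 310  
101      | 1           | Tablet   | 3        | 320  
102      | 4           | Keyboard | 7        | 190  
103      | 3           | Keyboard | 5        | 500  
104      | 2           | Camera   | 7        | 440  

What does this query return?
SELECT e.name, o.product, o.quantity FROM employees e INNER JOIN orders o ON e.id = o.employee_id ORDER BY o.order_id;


Joining employees.id = orders.employee_id:
  employee Iris (id=1) -> order Camera
  employee Iris (id=1) -> order Tablet
  employee Sam (id=4) -> order Keyboard
  employee Karen (id=3) -> order Keyboard
  employee Wendy (id=2) -> order Camera


5 rows:
Iris, Camera, 2
Iris, Tablet, 3
Sam, Keyboard, 7
Karen, Keyboard, 5
Wendy, Camera, 7


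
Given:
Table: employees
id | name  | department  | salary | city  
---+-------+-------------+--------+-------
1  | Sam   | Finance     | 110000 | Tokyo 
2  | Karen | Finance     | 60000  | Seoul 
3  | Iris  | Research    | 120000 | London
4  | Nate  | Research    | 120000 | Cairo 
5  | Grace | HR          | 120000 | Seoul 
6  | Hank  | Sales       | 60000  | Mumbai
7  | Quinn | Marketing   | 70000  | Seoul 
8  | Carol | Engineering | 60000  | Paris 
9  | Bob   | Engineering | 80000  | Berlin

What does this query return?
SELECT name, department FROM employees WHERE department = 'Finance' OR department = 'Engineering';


Filtering: department = 'Finance' OR 'Engineering'
Matching: 4 rows

4 rows:
Sam, Finance
Karen, Finance
Carol, Engineering
Bob, Engineering


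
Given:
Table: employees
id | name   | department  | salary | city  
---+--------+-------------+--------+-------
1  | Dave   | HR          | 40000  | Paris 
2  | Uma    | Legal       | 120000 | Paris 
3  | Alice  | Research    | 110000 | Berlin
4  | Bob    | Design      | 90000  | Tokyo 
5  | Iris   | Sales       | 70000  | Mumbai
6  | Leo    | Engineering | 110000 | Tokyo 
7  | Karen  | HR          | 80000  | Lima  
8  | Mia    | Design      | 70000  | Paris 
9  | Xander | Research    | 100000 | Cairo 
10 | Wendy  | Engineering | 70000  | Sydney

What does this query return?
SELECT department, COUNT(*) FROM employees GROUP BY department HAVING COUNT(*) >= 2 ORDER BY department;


Groups with count >= 2:
  Design: 2 -> PASS
  Engineering: 2 -> PASS
  HR: 2 -> PASS
  Research: 2 -> PASS
  Legal: 1 -> filtered out
  Sales: 1 -> filtered out


4 groups:
Design, 2
Engineering, 2
HR, 2
Research, 2


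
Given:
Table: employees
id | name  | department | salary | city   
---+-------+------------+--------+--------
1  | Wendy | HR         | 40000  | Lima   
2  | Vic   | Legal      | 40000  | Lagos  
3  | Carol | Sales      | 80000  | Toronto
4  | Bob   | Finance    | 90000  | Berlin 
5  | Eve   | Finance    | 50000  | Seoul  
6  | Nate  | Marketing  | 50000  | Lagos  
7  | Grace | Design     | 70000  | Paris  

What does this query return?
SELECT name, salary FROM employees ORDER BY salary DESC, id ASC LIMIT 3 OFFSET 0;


Sort by salary DESC (id ASC tiebreak), then skip 0 and take 3
Rows 1 through 3

3 rows:
Bob, 90000
Carol, 80000
Grace, 70000


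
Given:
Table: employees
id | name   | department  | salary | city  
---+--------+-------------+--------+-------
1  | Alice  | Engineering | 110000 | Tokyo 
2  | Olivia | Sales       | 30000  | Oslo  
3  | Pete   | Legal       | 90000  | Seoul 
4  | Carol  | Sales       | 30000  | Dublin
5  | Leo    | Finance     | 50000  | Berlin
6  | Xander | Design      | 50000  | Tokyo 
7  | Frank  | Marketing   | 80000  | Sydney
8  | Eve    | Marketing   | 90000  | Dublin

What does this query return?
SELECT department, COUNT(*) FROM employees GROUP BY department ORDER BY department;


Assigning each row to its department group:
  Alice -> Engineering
  Olivia -> Sales
  Pete -> Legal
  Carol -> Sales
  Leo -> Finance
  Xander -> Design
  Frank -> Marketing
  Eve -> Marketing


6 groups:
Design, 1
Engineering, 1
Finance, 1
Legal, 1
Marketing, 2
Sales, 2


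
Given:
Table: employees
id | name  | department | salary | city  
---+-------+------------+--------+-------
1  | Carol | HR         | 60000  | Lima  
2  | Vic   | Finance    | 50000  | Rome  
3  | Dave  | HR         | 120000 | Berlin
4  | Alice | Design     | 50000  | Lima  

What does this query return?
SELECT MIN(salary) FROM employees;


Salaries: 60000, 50000, 120000, 50000
MIN = 50000

50000


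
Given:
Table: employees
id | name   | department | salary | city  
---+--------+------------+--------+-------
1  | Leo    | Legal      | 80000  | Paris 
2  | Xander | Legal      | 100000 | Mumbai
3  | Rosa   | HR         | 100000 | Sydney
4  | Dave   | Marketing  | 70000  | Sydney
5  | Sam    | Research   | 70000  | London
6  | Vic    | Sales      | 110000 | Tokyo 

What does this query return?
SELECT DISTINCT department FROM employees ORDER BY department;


All 'department' values (row order): Legal, Legal, HR, Marketing, Research, Sales
Removing duplicates leaves 5 unique value(s).

5 values:
HR
Legal
Marketing
Research
Sales


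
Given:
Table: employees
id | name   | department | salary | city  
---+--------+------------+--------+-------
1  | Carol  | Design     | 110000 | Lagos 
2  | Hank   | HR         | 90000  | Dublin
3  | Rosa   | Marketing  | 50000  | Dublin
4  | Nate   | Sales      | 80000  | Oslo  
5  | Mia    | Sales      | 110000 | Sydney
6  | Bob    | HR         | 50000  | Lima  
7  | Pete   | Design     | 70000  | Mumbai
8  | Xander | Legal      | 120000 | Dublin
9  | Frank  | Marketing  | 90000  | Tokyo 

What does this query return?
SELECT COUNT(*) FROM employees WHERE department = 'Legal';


Counting rows where department = 'Legal'
  Xander -> MATCH


1


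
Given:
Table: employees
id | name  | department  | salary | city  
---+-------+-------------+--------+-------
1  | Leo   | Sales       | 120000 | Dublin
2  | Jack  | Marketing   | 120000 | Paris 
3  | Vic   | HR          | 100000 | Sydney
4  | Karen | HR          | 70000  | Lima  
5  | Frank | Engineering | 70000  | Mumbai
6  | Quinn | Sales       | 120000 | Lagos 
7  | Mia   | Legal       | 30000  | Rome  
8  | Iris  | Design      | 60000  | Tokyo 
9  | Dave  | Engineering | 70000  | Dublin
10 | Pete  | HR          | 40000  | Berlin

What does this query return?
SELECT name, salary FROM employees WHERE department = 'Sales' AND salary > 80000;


Filtering: department = 'Sales' AND salary > 80000
Matching: 2 rows

2 rows:
Leo, 120000
Quinn, 120000


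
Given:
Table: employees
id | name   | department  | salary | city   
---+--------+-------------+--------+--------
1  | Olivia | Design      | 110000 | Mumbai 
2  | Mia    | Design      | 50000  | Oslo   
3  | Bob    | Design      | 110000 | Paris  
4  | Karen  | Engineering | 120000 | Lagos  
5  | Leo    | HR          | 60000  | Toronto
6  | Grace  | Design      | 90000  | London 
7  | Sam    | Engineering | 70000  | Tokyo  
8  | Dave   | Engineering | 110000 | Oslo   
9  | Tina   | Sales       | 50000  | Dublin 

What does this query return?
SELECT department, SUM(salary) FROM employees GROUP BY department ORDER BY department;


Summing salary within each department:
  Design: 110000 + 50000 + 110000 + 90000 = 360000
  Engineering: 120000 + 70000 + 110000 = 300000
  HR: 60000 = 60000
  Sales: 50000 = 50000


4 groups:
Design, 360000
Engineering, 300000
HR, 60000
Sales, 50000


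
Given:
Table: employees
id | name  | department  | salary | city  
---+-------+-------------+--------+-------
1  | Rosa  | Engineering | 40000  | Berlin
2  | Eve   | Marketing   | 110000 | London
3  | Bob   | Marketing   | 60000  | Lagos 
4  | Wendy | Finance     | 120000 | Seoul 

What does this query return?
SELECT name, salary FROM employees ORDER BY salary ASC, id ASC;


Sorting by salary ASC, then id ASC for ties

4 rows:
Rosa, 40000
Bob, 60000
Eve, 110000
Wendy, 120000


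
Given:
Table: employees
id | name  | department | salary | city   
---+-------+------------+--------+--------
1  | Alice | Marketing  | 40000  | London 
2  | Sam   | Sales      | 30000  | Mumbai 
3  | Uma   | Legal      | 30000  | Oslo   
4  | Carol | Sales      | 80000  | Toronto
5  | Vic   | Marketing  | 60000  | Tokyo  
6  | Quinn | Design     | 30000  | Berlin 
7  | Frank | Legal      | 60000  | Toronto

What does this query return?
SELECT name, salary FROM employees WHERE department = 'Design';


Filtering: department = 'Design'
Matching rows: 1

1 rows:
Quinn, 30000


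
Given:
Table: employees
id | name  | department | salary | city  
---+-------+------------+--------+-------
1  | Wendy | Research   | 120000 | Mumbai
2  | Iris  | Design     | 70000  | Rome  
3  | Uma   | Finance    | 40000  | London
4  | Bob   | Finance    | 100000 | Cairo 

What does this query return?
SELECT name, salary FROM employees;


Projecting columns: name, salary

4 rows:
Wendy, 120000
Iris, 70000
Uma, 40000
Bob, 100000


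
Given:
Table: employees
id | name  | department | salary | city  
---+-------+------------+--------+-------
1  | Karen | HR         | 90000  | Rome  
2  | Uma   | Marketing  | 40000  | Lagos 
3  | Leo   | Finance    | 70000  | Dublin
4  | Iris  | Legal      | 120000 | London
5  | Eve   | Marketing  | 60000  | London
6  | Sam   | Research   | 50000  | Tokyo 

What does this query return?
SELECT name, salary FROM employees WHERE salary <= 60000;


Filtering: salary <= 60000
Matching: 3 rows

3 rows:
Uma, 40000
Eve, 60000
Sam, 50000


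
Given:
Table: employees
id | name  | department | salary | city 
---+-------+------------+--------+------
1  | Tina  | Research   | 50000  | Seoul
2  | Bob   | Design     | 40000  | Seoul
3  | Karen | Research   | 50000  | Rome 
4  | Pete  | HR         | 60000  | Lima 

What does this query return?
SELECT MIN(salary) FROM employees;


Salaries: 50000, 40000, 50000, 60000
MIN = 40000

40000


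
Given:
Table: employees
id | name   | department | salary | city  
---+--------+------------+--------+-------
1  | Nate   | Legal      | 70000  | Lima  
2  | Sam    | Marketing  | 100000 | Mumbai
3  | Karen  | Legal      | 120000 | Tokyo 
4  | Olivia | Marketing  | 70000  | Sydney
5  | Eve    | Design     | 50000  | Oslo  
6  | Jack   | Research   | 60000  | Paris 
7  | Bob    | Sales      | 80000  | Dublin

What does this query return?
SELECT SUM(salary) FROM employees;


SUM(salary) = 70000 + 100000 + 120000 + 70000 + 50000 + 60000 + 80000 = 550000

550000


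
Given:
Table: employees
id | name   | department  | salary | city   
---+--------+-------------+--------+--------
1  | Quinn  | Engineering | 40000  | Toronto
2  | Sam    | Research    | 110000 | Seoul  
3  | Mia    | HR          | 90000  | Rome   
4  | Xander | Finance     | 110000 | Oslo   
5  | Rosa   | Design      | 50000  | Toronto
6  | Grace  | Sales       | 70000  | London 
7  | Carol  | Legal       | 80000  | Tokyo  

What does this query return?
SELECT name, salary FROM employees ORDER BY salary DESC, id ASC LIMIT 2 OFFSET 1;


Sort by salary DESC (id ASC tiebreak), then skip 1 and take 2
Rows 2 through 3

2 rows:
Xander, 110000
Mia, 90000


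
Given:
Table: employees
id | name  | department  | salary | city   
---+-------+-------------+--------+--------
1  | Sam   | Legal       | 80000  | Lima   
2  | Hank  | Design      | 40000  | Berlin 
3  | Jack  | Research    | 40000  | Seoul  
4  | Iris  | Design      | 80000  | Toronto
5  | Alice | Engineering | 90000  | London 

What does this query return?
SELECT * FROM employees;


SELECT * returns all 5 rows with all columns

5 rows:
1, Sam, Legal, 80000, Lima
2, Hank, Design, 40000, Berlin
3, Jack, Research, 40000, Seoul
4, Iris, Design, 80000, Toronto
5, Alice, Engineering, 90000, London


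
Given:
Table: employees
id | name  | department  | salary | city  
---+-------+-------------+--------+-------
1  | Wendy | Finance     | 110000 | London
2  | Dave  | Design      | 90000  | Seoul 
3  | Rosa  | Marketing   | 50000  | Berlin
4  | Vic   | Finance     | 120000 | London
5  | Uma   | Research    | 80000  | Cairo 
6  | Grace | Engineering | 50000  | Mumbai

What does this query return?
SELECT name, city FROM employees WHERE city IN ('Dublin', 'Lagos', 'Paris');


Filtering: city IN ('Dublin', 'Lagos', 'Paris')
Matching: 0 rows

Empty result set (0 rows)


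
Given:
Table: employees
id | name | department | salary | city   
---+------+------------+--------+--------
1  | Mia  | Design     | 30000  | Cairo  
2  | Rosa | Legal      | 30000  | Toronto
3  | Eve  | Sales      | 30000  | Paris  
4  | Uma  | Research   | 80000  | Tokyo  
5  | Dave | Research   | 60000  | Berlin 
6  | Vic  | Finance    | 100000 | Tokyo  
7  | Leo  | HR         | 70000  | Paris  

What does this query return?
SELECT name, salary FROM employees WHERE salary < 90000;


Filtering: salary < 90000
Matching: 6 rows

6 rows:
Mia, 30000
Rosa, 30000
Eve, 30000
Uma, 80000
Dave, 60000
Leo, 70000


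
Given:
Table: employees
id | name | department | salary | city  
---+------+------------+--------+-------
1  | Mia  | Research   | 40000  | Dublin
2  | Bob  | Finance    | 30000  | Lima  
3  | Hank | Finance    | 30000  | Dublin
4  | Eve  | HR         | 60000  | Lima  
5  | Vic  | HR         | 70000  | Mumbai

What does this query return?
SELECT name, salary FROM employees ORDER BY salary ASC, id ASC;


Sorting by salary ASC, then id ASC for ties

5 rows:
Bob, 30000
Hank, 30000
Mia, 40000
Eve, 60000
Vic, 70000


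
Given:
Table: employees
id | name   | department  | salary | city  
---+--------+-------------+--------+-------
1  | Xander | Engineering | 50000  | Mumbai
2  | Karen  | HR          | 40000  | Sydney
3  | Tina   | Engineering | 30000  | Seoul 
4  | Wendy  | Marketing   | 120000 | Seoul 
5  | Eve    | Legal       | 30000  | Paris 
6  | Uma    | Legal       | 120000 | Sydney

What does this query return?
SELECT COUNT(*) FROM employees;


COUNT(*) counts all rows

6


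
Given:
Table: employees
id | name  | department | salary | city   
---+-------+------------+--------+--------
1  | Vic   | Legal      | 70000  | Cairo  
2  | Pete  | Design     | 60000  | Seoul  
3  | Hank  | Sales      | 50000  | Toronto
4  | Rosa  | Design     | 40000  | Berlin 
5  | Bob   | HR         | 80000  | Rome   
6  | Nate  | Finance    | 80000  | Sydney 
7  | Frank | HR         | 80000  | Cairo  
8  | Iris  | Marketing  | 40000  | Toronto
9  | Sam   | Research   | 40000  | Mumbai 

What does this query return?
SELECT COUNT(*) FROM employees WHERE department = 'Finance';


Counting rows where department = 'Finance'
  Nate -> MATCH


1


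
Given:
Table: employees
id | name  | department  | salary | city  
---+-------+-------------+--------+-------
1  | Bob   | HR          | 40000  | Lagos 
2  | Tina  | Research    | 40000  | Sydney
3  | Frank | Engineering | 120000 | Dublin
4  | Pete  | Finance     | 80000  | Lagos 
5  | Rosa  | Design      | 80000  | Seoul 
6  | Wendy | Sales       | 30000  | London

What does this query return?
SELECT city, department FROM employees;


Projecting columns: city, department

6 rows:
Lagos, HR
Sydney, Research
Dublin, Engineering
Lagos, Finance
Seoul, Design
London, Sales


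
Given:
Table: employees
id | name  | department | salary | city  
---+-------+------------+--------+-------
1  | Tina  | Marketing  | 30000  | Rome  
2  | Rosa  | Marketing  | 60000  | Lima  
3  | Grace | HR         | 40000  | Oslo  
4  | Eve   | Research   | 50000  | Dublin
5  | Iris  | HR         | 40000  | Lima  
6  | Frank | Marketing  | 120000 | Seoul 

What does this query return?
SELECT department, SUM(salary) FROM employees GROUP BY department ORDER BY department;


Summing salary within each department:
  HR: 40000 + 40000 = 80000
  Marketing: 30000 + 60000 + 120000 = 210000
  Research: 50000 = 50000


3 groups:
HR, 80000
Marketing, 210000
Research, 50000


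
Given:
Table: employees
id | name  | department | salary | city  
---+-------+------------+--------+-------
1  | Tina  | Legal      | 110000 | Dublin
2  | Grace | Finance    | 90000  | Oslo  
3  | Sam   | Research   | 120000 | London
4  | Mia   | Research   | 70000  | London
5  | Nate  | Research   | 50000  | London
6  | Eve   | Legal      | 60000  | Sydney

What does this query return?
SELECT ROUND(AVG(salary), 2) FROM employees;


SUM(salary) = 500000
COUNT = 6
ROUND(AVG, 2) = ROUND(500000 / 6, 2) = 83333.33

83333.33


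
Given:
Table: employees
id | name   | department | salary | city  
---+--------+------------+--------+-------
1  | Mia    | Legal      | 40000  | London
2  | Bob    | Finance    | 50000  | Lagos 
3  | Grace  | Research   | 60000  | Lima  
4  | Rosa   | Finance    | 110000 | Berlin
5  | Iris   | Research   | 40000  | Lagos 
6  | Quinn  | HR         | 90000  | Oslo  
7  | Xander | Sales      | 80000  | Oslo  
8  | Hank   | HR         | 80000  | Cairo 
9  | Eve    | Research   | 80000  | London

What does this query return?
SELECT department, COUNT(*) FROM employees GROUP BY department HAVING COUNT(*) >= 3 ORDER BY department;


Groups with count >= 3:
  Research: 3 -> PASS
  Finance: 2 -> filtered out
  HR: 2 -> filtered out
  Legal: 1 -> filtered out
  Sales: 1 -> filtered out


1 groups:
Research, 3


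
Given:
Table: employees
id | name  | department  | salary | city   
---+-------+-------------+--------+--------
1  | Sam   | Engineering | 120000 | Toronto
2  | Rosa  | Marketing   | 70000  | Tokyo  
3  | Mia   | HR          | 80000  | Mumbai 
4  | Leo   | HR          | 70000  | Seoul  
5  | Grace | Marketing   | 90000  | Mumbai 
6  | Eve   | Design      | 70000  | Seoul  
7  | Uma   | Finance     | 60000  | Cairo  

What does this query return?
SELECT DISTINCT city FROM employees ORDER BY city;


All 'city' values (row order): Toronto, Tokyo, Mumbai, Seoul, Mumbai, Seoul, Cairo
Removing duplicates leaves 5 unique value(s).

5 values:
Cairo
Mumbai
Seoul
Tokyo
Toronto


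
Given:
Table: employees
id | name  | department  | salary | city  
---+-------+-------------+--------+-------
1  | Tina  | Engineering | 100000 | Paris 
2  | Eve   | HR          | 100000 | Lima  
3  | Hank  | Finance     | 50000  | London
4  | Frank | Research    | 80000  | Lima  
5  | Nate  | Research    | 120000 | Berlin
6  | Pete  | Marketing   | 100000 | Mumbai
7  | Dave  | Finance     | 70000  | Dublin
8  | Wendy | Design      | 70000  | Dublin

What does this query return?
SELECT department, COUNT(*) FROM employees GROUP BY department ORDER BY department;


Assigning each row to its department group:
  Tina -> Engineering
  Eve -> HR
  Hank -> Finance
  Frank -> Research
  Nate -> Research
  Pete -> Marketing
  Dave -> Finance
  Wendy -> Design


6 groups:
Design, 1
Engineering, 1
Finance, 2
HR, 1
Marketing, 1
Research, 2


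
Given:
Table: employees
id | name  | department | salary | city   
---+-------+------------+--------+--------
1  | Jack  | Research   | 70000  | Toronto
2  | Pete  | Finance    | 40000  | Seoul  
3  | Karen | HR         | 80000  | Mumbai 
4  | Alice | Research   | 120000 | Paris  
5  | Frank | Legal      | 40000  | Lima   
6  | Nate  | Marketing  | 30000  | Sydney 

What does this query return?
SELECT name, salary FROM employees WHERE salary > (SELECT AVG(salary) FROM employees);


Subquery: AVG(salary) = 63333.33
Filtering: salary > 63333.33
  Jack (70000) -> MATCH
  Karen (80000) -> MATCH
  Alice (120000) -> MATCH


3 rows:
Jack, 70000
Karen, 80000
Alice, 120000


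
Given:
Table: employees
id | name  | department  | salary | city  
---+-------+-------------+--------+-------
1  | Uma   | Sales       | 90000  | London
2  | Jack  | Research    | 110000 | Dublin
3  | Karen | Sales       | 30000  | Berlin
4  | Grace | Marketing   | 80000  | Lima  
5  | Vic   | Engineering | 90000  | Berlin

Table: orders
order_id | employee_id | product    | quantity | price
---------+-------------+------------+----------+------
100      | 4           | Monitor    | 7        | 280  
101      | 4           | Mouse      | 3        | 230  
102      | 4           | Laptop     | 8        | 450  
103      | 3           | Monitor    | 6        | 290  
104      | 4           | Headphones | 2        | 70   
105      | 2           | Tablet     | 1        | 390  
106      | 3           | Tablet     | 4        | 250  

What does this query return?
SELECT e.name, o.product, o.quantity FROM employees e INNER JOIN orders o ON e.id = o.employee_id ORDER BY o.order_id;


Joining employees.id = orders.employee_id:
  employee Grace (id=4) -> order Monitor
  employee Grace (id=4) -> order Mouse
  employee Grace (id=4) -> order Laptop
  employee Karen (id=3) -> order Monitor
  employee Grace (id=4) -> order Headphones
  employee Jack (id=2) -> order Tablet
  employee Karen (id=3) -> order Tablet


7 rows:
Grace, Monitor, 7
Grace, Mouse, 3
Grace, Laptop, 8
Karen, Monitor, 6
Grace, Headphones, 2
Jack, Tablet, 1
Karen, Tablet, 4


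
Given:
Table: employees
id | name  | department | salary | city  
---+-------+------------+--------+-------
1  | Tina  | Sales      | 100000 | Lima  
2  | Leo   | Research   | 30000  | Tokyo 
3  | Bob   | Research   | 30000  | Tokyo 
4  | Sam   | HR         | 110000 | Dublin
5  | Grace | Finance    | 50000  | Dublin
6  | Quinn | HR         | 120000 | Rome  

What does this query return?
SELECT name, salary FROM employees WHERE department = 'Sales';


Filtering: department = 'Sales'
Matching rows: 1

1 rows:
Tina, 100000


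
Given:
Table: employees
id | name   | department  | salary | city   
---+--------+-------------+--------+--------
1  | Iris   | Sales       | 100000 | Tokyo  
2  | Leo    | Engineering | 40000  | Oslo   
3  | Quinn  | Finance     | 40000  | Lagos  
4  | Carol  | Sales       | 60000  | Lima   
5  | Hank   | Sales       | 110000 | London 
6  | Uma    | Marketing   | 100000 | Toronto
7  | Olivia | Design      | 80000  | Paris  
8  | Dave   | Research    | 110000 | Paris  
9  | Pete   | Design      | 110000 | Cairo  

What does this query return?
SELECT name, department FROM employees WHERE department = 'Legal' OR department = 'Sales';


Filtering: department = 'Legal' OR 'Sales'
Matching: 3 rows

3 rows:
Iris, Sales
Carol, Sales
Hank, Sales


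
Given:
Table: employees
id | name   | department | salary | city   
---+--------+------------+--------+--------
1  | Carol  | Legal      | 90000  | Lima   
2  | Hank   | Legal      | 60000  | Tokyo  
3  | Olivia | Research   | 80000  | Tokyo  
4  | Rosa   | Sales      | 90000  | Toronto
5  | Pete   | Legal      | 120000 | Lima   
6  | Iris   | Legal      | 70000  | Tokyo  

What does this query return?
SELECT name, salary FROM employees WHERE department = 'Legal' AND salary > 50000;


Filtering: department = 'Legal' AND salary > 50000
Matching: 4 rows

4 rows:
Carol, 90000
Hank, 60000
Pete, 120000
Iris, 70000


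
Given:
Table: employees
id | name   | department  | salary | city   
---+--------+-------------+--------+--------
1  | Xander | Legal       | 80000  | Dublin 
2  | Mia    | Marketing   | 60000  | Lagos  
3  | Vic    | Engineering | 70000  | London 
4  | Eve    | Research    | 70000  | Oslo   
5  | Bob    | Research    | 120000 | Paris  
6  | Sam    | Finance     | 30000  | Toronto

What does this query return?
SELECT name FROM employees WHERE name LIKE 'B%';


LIKE 'B%' matches names starting with 'B'
Matching: 1

1 rows:
Bob


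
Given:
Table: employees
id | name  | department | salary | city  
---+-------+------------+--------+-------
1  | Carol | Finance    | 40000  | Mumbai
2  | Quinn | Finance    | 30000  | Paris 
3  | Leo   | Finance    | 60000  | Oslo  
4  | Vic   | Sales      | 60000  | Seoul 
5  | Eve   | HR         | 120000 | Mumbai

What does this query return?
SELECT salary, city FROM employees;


Projecting columns: salary, city

5 rows:
40000, Mumbai
30000, Paris
60000, Oslo
60000, Seoul
120000, Mumbai
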